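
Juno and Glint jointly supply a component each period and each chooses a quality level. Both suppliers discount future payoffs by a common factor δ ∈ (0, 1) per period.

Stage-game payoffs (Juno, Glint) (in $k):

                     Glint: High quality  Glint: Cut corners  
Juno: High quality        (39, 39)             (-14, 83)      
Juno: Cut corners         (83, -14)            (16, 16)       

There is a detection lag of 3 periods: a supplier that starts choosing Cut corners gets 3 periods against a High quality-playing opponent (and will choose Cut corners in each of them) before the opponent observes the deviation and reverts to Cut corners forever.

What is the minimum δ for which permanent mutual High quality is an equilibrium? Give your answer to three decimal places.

0.869

A deviator earns 83 for 3 periods, then 16 forever; cooperating earns 39 forever. Multiplying the IC by (1−δ):
39 ≥ 83(1−δ^3) + 16δ^3, so 67·δ^3 ≥ 44 and δ^3 ≥ 44/67.
δ ≥ (44/67)^(1/3) ≈ 0.869.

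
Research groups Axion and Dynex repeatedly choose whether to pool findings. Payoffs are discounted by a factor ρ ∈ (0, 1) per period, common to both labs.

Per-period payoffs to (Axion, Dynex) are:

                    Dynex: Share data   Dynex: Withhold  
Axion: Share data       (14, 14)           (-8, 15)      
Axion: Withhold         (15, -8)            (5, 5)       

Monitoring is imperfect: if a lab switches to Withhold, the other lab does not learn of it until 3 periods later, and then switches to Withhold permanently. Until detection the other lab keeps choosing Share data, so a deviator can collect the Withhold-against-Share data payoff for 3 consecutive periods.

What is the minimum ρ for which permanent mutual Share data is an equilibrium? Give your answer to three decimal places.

0.464

The best deviation is to choose Withhold for all 3 undetected periods, earning 15 each, then 5 forever once detected.
Deviation value: 15(1−ρ^3)/(1−ρ) + 5ρ^3/(1−ρ); cooperation value: 14/(1−ρ).
IC: 14 ≥ 15(1−ρ^3) + 5ρ^3 = 15 − 10ρ^3.
So ρ^3 ≥ 1/10, giving ρ ≥ (1/10)^(1/3) ≈ 0.464.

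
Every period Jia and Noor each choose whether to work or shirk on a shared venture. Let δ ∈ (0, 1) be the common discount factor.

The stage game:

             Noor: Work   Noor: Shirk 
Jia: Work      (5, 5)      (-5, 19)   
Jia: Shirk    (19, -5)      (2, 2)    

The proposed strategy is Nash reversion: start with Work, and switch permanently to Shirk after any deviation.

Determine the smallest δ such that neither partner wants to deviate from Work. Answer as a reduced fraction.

Cooperation forever yields 5 each period: 5/(1−δ).
Deviating yields 19 once, then 2 forever: 19 + 2δ/(1−δ).
No profitable deviation requires 5/(1−δ) ≥ 19 + 2δ/(1−δ).
Multiplying by (1−δ): 5 ≥ 19(1−δ) + 2δ = 19 − 17δ.
So 17δ ≥ 14, i.e. δ ≥ 14/17.

14/17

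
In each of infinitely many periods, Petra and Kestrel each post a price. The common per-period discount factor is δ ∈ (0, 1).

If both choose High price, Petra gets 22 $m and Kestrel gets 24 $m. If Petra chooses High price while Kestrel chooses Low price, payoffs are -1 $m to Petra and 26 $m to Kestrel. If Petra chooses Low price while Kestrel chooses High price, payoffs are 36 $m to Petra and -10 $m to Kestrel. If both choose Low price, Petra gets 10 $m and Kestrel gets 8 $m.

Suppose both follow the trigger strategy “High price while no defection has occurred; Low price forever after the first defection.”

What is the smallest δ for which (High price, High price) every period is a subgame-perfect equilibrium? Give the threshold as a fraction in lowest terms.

7/13

For Petra: deviation gain 36−22 = 14, per-period punishment loss 22−10 = 12. IC gives δ ≥ 14/26 = 7/13.
For Kestrel: gain 2, loss 16 per period, so δ ≥ 2/18 = 1/9.
The tighter constraint is Petra's, so cooperation needs δ ≥ 7/13.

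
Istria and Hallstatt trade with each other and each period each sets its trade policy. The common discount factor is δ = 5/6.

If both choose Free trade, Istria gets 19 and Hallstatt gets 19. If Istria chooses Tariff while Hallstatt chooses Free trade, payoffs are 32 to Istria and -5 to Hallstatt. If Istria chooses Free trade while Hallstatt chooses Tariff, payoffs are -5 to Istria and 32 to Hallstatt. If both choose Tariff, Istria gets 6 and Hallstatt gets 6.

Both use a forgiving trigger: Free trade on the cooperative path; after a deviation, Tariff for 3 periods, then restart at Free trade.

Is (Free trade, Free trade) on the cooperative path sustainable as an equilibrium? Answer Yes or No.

Yes

A one-shot deviation gives 32 now, then 6 for 3 periods, then back to 19.
Gain from deviating: (32−19) today; loss: (19−6) in each of the next 3 periods.
No-deviation condition: (19−6)(δ+…+δ^3) ≥ 32−19, i.e. δ+…+δ^3 ≥ 1.
At δ = 5/6: δ+…+δ^3 = 2.1065 ≥ 1.0000.
So cooperation is sustainable.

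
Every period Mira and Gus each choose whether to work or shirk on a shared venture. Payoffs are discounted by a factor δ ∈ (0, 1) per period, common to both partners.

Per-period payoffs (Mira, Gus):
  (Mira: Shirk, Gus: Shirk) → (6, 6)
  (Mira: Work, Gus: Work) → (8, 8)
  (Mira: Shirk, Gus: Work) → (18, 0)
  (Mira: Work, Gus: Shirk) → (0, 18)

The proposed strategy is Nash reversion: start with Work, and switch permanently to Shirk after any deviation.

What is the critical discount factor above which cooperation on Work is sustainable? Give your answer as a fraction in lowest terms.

Cooperation forever yields 8 each period: 8/(1−δ).
Deviating yields 18 once, then 6 forever: 18 + 6δ/(1−δ).
No profitable deviation requires 8/(1−δ) ≥ 18 + 6δ/(1−δ).
Multiplying by (1−δ): 8 ≥ 18(1−δ) + 6δ = 18 − 12δ.
So 12δ ≥ 10, i.e. δ ≥ 10/12 = 5/6.

5/6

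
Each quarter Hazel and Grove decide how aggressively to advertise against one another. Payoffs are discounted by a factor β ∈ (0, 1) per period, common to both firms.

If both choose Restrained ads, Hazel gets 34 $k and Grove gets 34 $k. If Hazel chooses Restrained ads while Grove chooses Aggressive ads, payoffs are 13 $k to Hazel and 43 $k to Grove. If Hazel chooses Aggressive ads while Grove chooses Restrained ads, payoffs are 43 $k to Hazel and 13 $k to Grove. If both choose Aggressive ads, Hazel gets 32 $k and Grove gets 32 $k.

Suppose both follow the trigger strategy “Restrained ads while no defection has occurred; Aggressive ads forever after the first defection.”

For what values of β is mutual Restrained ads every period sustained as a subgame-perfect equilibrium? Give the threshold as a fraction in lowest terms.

9/11

34/(1−β) ≥ 43 + 32β/(1−β)
34 ≥ 43 − 11β
β ≥ 9/11.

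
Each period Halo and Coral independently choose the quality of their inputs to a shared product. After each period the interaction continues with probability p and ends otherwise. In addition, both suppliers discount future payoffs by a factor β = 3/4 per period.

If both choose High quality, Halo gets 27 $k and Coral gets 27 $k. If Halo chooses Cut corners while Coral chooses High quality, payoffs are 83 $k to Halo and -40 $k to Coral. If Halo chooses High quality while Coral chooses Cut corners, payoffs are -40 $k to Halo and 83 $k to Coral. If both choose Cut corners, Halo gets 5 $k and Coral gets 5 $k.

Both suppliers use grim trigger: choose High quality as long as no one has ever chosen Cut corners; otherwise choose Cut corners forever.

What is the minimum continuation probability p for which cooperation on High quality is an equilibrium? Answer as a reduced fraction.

With continuation probability p and discount β, the effective per-period discount factor is βp.
Grim-trigger IC: βp ≥ (83−27)/(83−5) = 28/39.
So p ≥ (28/39)/(3/4) = 112/117.

112/117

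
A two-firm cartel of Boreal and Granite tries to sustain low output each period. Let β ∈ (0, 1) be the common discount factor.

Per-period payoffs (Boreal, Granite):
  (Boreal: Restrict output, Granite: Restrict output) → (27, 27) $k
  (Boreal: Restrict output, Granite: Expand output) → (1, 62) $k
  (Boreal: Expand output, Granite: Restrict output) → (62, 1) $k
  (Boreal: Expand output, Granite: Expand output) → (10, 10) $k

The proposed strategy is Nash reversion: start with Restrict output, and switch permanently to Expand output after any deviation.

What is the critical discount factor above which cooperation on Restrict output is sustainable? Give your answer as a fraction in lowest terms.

35/52

One-period gain from deviating is 62 − 27 = 35. The loss is 27 − 10 = 17 in every subsequent period, with present value 17·β/(1−β).
Deviation is unprofitable when 17·β/(1−β) ≥ 35, i.e. β/(1−β) ≥ 35/17.
Equivalently β ≥ 35/(35+17) = 35/52.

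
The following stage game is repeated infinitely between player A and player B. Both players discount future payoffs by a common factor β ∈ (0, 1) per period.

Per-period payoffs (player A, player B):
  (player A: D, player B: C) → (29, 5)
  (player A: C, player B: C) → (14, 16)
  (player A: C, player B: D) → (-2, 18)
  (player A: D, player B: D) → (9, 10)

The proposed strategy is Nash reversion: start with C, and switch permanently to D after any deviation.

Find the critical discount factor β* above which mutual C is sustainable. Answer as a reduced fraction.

For player A: deviation gain 29−14 = 15, per-period punishment loss 14−9 = 5. IC gives β ≥ 15/20 = 3/4.
For player B: gain 2, loss 6 per period, so β ≥ 2/8 = 1/4.
The tighter constraint is player A's, so cooperation needs β ≥ 3/4.

3/4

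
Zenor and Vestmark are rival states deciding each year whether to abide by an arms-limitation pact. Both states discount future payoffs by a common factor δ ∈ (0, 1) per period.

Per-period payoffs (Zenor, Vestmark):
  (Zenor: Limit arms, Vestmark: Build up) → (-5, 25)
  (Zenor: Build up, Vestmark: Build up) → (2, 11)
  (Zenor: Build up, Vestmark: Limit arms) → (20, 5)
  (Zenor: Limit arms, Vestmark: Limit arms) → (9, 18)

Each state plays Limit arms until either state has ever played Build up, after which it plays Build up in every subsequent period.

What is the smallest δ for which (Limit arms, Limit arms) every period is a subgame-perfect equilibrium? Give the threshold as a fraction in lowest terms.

Zenor: cooperation gives 9 each period; deviation gives 20 once then 2 forever.
  9/(1−δ) ≥ 20 + 2δ/(1−δ) ⇒ δ ≥ 11/18.
Vestmark: cooperation gives 18 each period; deviation gives 25 once then 11 forever.
  δ ≥ 7/14 = 1/2.
Both must hold, so the binding constraint is Zenor's: δ ≥ 11/18.

11/18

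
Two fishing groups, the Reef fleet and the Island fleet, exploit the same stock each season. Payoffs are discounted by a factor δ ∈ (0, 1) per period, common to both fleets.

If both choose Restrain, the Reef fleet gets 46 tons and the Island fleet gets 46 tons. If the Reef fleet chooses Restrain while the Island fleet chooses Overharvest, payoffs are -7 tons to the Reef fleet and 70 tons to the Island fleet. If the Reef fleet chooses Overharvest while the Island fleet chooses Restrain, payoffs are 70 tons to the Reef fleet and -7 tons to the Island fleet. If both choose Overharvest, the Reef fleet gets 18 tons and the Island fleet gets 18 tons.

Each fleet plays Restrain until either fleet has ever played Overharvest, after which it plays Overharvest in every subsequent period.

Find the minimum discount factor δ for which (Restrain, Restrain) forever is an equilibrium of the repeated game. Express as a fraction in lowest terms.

Under grim trigger the critical discount factor is (T−C)/(T−P) with T = 70, C = 46, P = 18.
δ* = (70−46)/(70−18) = 24/52 = 6/13.

6/13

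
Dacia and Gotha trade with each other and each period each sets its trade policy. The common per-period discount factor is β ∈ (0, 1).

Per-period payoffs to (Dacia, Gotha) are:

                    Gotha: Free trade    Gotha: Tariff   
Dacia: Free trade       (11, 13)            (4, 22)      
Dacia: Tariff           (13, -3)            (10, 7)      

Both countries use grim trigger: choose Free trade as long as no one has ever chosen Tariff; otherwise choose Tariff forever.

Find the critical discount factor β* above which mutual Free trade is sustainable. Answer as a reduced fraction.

Dacia's threshold: (13−11)/(13−10) = 2/3.
Gotha's threshold: (22−13)/(22−7) = 3/5.
2/3 > 3/5, so Dacia binds and β* = 2/3.

2/3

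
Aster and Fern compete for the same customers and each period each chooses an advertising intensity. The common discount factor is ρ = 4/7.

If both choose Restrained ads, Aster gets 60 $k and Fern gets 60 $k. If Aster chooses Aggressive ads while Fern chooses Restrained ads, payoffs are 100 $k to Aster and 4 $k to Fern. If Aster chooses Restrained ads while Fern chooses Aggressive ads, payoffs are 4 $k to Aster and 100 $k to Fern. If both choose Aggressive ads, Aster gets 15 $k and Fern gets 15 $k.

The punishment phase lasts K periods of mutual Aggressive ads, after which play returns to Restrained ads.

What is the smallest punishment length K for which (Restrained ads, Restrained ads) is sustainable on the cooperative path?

No profitable deviation requires (60−15)(ρ+…+ρ^K) ≥ 100−60, i.e. ρ+…+ρ^K ≥ 8/9 ≈ 0.8889.
With ρ = 4/7, the partial sums are K=1: 0.5714, K=2: 0.8980.
K = 2 is the first length at which the sum reaches 0.8889.

2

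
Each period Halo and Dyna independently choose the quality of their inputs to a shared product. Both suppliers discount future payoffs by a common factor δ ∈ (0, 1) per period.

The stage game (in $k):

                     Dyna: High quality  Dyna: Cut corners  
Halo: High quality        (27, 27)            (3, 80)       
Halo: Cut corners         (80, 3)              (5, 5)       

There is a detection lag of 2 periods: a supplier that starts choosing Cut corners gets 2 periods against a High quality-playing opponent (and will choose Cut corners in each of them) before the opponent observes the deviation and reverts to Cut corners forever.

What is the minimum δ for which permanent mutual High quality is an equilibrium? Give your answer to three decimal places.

0.841

The best deviation is to choose Cut corners for all 2 undetected periods, earning 80 each, then 5 forever once detected.
Deviation value: 80(1−δ^2)/(1−δ) + 5δ^2/(1−δ); cooperation value: 27/(1−δ).
IC: 27 ≥ 80(1−δ^2) + 5δ^2 = 80 − 75δ^2.
So δ^2 ≥ 53/75, giving δ ≥ (53/75)^(1/2) ≈ 0.841.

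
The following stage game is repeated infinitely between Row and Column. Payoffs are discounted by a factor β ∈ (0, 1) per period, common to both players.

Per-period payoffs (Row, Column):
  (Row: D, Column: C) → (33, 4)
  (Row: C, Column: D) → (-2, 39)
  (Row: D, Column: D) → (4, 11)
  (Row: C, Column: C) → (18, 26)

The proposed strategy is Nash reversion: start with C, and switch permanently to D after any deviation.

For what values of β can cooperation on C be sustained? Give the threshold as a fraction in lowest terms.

Row's threshold: (33−18)/(33−4) = 15/29.
Column's threshold: (39−26)/(39−11) = 13/28.
15/29 > 13/28, so Row binds and β* = 15/29.

15/29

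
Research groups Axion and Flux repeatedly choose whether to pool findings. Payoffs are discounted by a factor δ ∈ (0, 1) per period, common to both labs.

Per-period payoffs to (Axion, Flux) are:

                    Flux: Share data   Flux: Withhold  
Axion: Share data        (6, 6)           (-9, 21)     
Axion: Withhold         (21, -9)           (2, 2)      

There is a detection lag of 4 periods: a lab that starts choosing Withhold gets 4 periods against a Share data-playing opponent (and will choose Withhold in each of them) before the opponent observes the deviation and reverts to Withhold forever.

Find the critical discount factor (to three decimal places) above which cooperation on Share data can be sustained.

The best deviation is to choose Withhold for all 4 undetected periods, earning 21 each, then 2 forever once detected.
Deviation value: 21(1−δ^4)/(1−δ) + 2δ^4/(1−δ); cooperation value: 6/(1−δ).
IC: 6 ≥ 21(1−δ^4) + 2δ^4 = 21 − 19δ^4.
So δ^4 ≥ 15/19, giving δ ≥ (15/19)^(1/4) ≈ 0.943.

0.943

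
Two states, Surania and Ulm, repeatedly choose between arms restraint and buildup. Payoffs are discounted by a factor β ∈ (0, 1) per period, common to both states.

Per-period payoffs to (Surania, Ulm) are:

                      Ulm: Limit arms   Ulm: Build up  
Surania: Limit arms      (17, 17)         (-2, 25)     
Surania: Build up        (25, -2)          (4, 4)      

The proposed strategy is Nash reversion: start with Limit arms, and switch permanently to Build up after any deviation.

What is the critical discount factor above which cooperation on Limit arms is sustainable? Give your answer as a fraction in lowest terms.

Cooperation forever yields 17 each period: 17/(1−β).
Deviating yields 25 once, then 4 forever: 25 + 4β/(1−β).
No profitable deviation requires 17/(1−β) ≥ 25 + 4β/(1−β).
Multiplying by (1−β): 17 ≥ 25(1−β) + 4β = 25 − 21β.
So 21β ≥ 8, i.e. β ≥ 8/21.

8/21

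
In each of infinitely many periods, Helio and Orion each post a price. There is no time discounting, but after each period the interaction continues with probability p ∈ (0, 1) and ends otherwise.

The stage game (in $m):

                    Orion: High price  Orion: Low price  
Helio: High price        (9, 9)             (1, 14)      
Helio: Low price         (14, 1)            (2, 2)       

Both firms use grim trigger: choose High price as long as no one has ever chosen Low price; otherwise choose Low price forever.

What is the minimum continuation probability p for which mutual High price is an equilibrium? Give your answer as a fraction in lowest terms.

Expected cooperation value is 9 + p·9 + p²·9 + … = 9/(1−p); deviation gives 14 + p·2/(1−p).
9 ≥ 14(1−p) + 2p ⇒ 12p ≥ 5 ⇒ p ≥ 5/12.

5/12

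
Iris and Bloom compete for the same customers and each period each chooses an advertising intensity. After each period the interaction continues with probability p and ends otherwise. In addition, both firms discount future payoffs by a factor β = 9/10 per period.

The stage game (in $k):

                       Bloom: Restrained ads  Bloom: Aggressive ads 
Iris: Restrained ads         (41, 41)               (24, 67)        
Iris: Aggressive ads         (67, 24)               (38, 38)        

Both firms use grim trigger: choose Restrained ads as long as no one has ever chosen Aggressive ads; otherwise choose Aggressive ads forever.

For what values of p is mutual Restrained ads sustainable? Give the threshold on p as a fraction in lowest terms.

260/261

With continuation probability p and discount β, the effective per-period discount factor is βp.
Grim-trigger IC: βp ≥ (67−41)/(67−38) = 26/29.
So p ≥ (26/29)/(9/10) = 260/261.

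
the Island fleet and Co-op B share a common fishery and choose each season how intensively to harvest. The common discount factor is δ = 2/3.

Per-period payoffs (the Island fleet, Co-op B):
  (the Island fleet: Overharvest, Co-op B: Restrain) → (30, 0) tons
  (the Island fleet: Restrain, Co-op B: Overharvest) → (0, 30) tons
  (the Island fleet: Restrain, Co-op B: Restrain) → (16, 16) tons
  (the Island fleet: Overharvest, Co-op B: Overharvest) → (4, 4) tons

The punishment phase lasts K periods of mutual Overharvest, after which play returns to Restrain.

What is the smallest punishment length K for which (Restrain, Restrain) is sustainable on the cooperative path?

No profitable deviation requires (16−4)(δ+…+δ^K) ≥ 30−16, i.e. δ+…+δ^K ≥ 7/6 ≈ 1.1667.
With δ = 2/3, the partial sums are K=1: 0.6667, K=2: 1.1111, K=3: 1.4074.
K = 3 is the first length at which the sum reaches 1.1667.

3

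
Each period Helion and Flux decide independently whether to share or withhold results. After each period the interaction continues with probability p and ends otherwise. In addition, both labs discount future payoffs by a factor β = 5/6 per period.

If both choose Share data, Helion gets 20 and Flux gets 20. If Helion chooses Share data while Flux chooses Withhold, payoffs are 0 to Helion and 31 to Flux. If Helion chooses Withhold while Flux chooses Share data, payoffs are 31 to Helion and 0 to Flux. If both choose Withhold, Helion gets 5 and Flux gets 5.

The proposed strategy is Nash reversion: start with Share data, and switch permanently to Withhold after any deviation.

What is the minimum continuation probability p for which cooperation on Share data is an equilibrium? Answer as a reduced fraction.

Expected continuation weight on next period's payoff is β·p = 5/6·p, which plays the role of the discount factor.
Cooperation requires 5/6·p ≥ (31−20)/(31−5) = 11/26, hence p ≥ 33/65.

33/65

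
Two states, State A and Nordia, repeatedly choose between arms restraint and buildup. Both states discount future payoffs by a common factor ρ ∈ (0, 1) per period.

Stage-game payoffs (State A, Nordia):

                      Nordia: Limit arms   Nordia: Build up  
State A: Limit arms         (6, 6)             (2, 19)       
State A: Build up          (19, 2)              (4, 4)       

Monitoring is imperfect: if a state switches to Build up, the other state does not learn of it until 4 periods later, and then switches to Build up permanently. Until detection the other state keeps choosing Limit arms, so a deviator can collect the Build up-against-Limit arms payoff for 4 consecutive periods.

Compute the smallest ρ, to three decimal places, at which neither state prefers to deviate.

0.965

A deviator earns 19 for 4 periods, then 4 forever; cooperating earns 6 forever. Multiplying the IC by (1−ρ):
6 ≥ 19(1−ρ^4) + 4ρ^4, so 15·ρ^4 ≥ 13 and ρ^4 ≥ 13/15.
ρ ≥ (13/15)^(1/4) ≈ 0.965.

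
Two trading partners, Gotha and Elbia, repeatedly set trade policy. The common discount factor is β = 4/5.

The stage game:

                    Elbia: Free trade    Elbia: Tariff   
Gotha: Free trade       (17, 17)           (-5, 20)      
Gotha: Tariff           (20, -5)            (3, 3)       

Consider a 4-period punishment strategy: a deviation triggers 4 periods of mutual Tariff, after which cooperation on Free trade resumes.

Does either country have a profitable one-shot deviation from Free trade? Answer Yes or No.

A one-shot deviation gives 20 now, then 3 for 4 periods, then back to 17.
Gain from deviating: (20−17) today; loss: (17−3) in each of the next 4 periods.
No-deviation condition: (17−3)(β+…+β^4) ≥ 20−17, i.e. β+…+β^4 ≥ 3/14.
At β = 4/5: β+…+β^4 = 2.3616 ≥ 0.2143.
So cooperation is sustainable.

No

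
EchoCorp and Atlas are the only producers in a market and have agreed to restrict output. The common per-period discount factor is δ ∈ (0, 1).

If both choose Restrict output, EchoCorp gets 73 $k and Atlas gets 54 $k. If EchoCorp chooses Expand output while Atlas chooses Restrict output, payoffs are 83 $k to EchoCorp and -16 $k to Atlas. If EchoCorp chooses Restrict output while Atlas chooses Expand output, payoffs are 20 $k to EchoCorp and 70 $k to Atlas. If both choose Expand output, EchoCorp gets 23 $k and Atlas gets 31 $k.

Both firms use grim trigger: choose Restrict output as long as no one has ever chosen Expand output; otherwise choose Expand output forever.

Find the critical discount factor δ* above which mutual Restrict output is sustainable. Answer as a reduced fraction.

16/39

For EchoCorp: deviation gain 83−73 = 10, per-period punishment loss 73−23 = 50. IC gives δ ≥ 10/60 = 1/6.
For Atlas: gain 16, loss 23 per period, so δ ≥ 16/39.
The tighter constraint is Atlas's, so cooperation needs δ ≥ 16/39.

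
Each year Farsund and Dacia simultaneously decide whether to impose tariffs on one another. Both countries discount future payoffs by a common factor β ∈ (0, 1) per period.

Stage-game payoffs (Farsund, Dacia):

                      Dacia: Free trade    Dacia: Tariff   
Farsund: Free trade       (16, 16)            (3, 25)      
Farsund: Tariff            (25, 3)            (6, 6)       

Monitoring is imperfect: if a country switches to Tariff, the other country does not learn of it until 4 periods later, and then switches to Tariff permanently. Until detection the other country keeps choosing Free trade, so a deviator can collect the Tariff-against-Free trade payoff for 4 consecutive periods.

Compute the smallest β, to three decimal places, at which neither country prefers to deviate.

0.830

A deviator earns 25 for 4 periods, then 6 forever; cooperating earns 16 forever. Multiplying the IC by (1−β):
16 ≥ 25(1−β^4) + 6β^4, so 19·β^4 ≥ 9 and β^4 ≥ 9/19.
β ≥ (9/19)^(1/4) ≈ 0.830.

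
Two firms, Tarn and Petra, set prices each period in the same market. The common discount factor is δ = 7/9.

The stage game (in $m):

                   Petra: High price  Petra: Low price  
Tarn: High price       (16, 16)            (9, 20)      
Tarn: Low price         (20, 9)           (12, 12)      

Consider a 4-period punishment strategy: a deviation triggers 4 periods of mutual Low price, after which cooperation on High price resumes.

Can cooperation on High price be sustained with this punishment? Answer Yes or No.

IC: δ+…+δ^4 ≥ (20−16)/(16−12) = 1.
At δ = 7/9: partial sum = 2.2192 ≥ 1.0000. Cooperation sustainable.

Yes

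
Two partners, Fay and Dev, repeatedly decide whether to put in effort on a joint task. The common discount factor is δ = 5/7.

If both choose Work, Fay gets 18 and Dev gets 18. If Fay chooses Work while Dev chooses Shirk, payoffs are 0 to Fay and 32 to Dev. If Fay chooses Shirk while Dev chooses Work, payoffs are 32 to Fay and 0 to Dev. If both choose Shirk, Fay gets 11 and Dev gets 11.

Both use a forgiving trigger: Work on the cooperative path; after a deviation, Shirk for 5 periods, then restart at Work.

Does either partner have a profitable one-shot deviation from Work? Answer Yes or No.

No

A one-shot deviation gives 32 now, then 11 for 5 periods, then back to 18.
Gain from deviating: (32−18) today; loss: (18−11) in each of the next 5 periods.
No-deviation condition: (18−11)(δ+…+δ^5) ≥ 32−18, i.e. δ+…+δ^5 ≥ 2.
At δ = 5/7: δ+…+δ^5 = 2.0352 ≥ 2.0000.
So cooperation is sustainable.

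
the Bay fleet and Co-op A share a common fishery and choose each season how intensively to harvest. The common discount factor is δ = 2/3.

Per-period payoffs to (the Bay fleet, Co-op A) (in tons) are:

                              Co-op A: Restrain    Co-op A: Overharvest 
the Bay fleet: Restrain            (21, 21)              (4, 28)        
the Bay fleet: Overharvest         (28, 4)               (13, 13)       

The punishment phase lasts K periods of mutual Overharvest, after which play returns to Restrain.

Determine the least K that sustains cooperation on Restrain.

IC: δ(1−δ^K)/(1−δ) ≥ (28−21)/(21−13) = 7/8.
With δ = 2/3: need 1 − δ^K ≥ 7/8·(1−2/3)/(2/3), i.e. δ^K ≤ 0.5625.
Since (2/3)^1 = 0.6667 and (2/3)^2 = 0.4444, the smallest such K is 2.

2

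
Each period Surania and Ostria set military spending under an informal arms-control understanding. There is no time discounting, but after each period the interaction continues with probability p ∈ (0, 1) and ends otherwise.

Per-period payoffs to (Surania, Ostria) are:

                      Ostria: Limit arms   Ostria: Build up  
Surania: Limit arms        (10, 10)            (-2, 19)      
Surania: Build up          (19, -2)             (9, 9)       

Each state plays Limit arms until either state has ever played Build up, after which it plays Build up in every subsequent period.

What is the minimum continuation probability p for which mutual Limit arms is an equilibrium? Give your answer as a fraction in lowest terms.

Expected cooperation value is 10 + p·10 + p²·10 + … = 10/(1−p); deviation gives 19 + p·9/(1−p).
10 ≥ 19(1−p) + 9p ⇒ 10p ≥ 9 ⇒ p ≥ 9/10.

9/10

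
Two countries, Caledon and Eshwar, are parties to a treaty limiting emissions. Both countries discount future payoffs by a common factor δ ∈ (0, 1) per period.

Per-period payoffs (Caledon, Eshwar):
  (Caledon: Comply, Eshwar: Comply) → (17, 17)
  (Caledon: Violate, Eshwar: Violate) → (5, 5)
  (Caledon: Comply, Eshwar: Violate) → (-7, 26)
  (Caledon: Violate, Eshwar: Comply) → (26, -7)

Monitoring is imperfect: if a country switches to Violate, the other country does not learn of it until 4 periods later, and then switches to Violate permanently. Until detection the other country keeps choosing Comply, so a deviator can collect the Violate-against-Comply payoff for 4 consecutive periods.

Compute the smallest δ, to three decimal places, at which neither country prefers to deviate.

0.809

The best deviation is to choose Violate for all 4 undetected periods, earning 26 each, then 5 forever once detected.
Deviation value: 26(1−δ^4)/(1−δ) + 5δ^4/(1−δ); cooperation value: 17/(1−δ).
IC: 17 ≥ 26(1−δ^4) + 5δ^4 = 26 − 21δ^4.
So δ^4 ≥ 9/21 = 3/7, giving δ ≥ (3/7)^(1/4) ≈ 0.809.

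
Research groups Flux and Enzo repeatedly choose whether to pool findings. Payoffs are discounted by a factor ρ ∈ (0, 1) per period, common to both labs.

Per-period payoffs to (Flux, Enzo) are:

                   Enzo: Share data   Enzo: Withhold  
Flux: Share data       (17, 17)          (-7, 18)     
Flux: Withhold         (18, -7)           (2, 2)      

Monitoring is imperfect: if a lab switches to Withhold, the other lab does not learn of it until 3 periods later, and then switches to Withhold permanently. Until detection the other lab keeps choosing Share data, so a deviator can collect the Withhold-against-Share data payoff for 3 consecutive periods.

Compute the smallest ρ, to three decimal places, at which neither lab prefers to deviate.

Deviating for the 3 undetected periods gains 18−17 = 1 per period over cooperation, then loses 17−2 = 15 per period forever once punishment starts.
Gain: 1(1 + ρ + … + ρ^2); loss: 15·ρ^3/(1−ρ).
No profitable deviation ⇔ 1(1−ρ^3) ≤ 15·ρ^3, i.e. ρ^3 ≥ 1/(1+15) = 1/16.
Hence ρ ≥ (1/16)^(1/3) ≈ 0.397.

0.397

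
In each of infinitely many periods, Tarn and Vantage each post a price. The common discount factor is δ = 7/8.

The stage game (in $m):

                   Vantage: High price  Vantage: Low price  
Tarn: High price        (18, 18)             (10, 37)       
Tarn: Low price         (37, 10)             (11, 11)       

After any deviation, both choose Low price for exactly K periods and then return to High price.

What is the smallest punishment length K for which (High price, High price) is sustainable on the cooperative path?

No profitable deviation requires (18−11)(δ+…+δ^K) ≥ 37−18, i.e. δ+…+δ^K ≥ 19/7 ≈ 2.7143.
With δ = 7/8, the partial sums are K=1: 0.8750, K=2: 1.6406, K=3: 2.3105, K=4: 2.8967.
K = 4 is the first length at which the sum reaches 2.7143.

4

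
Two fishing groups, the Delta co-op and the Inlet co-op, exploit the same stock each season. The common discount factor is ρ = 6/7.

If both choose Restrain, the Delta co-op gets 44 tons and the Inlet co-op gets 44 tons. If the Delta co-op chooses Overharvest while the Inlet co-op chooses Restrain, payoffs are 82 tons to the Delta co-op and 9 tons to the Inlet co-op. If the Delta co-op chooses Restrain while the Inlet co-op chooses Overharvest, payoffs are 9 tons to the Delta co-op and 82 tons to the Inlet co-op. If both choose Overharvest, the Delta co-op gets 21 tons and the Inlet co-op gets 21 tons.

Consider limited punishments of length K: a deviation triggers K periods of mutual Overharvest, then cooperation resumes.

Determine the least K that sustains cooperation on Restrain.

3

Need Σ_{k=1}^{K} ρ^k ≥ (82−44)/(44−21) = 1.6522 at ρ = 6/7.
At K = 2 the sum is 1.5918 < 1.6522; at K = 3 it is 2.2216 ≥ 1.6522.
So the minimum punishment length is K = 3.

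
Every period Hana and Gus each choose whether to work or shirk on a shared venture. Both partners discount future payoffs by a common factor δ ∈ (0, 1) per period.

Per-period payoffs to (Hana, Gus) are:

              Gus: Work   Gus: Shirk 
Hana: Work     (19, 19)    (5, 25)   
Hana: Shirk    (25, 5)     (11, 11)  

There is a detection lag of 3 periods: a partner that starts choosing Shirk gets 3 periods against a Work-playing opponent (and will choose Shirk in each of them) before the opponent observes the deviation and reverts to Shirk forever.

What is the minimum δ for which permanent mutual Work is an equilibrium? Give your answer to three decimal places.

0.754

Deviating for the 3 undetected periods gains 25−19 = 6 per period over cooperation, then loses 19−11 = 8 per period forever once punishment starts.
Gain: 6(1 + δ + … + δ^2); loss: 8·δ^3/(1−δ).
No profitable deviation ⇔ 6(1−δ^3) ≤ 8·δ^3, i.e. δ^3 ≥ 6/(6+8) = 3/7.
Hence δ ≥ (3/7)^(1/3) ≈ 0.754.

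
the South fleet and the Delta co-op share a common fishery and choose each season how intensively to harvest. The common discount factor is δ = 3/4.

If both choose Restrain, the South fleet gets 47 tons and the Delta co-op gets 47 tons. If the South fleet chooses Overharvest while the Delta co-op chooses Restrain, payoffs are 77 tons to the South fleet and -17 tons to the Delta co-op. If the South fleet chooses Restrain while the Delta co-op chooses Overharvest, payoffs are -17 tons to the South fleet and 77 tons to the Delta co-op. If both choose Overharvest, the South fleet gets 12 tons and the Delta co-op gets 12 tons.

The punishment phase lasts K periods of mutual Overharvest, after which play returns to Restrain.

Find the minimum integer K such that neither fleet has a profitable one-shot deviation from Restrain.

2

No profitable deviation requires (47−12)(δ+…+δ^K) ≥ 77−47, i.e. δ+…+δ^K ≥ 6/7 ≈ 0.8571.
With δ = 3/4, the partial sums are K=1: 0.7500, K=2: 1.3125.
K = 2 is the first length at which the sum reaches 0.8571.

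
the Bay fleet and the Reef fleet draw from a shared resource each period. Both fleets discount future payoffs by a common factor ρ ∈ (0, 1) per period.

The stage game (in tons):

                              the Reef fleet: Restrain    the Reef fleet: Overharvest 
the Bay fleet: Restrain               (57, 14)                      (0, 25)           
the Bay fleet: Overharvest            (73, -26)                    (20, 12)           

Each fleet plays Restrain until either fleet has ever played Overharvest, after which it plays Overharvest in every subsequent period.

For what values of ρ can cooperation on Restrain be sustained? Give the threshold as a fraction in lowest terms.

11/13

the Bay fleet: cooperation gives 57 each period; deviation gives 73 once then 20 forever.
  57/(1−ρ) ≥ 73 + 20ρ/(1−ρ) ⇒ ρ ≥ 16/53.
the Reef fleet: cooperation gives 14 each period; deviation gives 25 once then 12 forever.
  ρ ≥ 11/13.
Both must hold, so the binding constraint is the Reef fleet's: ρ ≥ 11/13.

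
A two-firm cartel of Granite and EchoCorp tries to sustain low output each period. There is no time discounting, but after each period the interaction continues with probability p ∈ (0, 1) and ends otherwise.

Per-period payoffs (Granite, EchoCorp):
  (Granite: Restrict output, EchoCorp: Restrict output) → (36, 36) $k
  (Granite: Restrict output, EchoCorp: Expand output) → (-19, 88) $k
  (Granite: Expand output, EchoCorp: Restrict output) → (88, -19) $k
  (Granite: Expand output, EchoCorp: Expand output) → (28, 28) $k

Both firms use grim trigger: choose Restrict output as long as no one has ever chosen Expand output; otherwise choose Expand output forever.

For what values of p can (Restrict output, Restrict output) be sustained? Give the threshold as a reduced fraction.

13/15

With no time discounting, the continuation probability p plays the role of the discount factor.
Grim-trigger IC: 36/(1−p) ≥ 88 + 28p/(1−p) ⇒ p ≥ (88−36)/(88−28) = 13/15.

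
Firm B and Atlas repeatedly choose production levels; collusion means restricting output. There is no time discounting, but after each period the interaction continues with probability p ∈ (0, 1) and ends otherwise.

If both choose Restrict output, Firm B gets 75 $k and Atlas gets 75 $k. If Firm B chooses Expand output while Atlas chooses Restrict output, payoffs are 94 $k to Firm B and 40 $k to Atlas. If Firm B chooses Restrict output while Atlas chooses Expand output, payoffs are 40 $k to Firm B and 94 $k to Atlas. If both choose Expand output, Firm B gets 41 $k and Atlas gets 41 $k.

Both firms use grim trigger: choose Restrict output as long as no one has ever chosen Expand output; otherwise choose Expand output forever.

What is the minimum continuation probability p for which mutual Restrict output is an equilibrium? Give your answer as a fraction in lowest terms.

19/53

With no time discounting, the continuation probability p plays the role of the discount factor.
Grim-trigger IC: 75/(1−p) ≥ 94 + 41p/(1−p) ⇒ p ≥ (94−75)/(94−41) = 19/53.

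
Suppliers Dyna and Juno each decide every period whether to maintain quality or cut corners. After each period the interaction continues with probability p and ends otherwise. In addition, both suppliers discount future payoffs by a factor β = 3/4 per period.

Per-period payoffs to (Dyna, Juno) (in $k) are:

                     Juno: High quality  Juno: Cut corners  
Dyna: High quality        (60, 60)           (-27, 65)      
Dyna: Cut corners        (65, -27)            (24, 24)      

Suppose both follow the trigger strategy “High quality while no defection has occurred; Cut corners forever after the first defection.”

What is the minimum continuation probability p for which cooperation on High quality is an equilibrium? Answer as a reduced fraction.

Expected continuation weight on next period's payoff is β·p = 3/4·p, which plays the role of the discount factor.
Cooperation requires 3/4·p ≥ (65−60)/(65−24) = 5/41, hence p ≥ 20/123.

20/123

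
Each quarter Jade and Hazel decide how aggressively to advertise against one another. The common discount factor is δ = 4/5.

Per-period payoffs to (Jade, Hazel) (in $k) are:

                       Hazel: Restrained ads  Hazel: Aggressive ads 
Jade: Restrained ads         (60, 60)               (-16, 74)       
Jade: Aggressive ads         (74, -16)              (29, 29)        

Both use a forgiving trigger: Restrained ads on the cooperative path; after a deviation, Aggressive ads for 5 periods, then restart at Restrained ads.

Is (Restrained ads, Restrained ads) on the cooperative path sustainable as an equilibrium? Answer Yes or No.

IC: δ+…+δ^5 ≥ (74−60)/(60−29) = 14/31.
At δ = 4/5: partial sum = 2.6893 ≥ 0.4516. Cooperation sustainable.

Yes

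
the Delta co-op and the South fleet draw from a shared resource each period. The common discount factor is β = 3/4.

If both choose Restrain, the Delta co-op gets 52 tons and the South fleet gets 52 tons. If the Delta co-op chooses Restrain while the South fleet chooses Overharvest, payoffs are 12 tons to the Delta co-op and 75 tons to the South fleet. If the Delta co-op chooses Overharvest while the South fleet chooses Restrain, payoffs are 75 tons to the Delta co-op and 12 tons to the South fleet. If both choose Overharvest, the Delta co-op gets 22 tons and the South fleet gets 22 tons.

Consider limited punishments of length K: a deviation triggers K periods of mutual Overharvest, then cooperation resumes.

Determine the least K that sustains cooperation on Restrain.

No profitable deviation requires (52−22)(β+…+β^K) ≥ 75−52, i.e. β+…+β^K ≥ 23/30 ≈ 0.7667.
With β = 3/4, the partial sums are K=1: 0.7500, K=2: 1.3125.
K = 2 is the first length at which the sum reaches 0.7667.

2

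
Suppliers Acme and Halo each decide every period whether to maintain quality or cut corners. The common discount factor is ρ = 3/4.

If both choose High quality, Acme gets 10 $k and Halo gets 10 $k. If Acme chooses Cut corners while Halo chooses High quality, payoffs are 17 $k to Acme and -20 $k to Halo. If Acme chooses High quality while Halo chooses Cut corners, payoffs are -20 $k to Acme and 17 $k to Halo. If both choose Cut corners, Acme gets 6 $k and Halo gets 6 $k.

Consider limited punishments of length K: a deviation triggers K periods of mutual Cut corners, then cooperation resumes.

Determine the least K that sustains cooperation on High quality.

No profitable deviation requires (10−6)(ρ+…+ρ^K) ≥ 17−10, i.e. ρ+…+ρ^K ≥ 7/4 ≈ 1.7500.
With ρ = 3/4, the partial sums are K=1: 0.7500, K=2: 1.3125, K=3: 1.7344, K=4: 2.0508.
K = 4 is the first length at which the sum reaches 1.7500.

4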